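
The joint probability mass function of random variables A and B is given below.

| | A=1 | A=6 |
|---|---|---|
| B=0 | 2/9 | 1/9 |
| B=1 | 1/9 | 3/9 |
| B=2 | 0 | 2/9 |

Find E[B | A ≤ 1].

P(A ≤ 1) = 1/3.
Σ B·P over the event = 0·(2/9) + 1·(1/9) = 1/9.
E[B | A ≤ 1] = (1/9) / (1/3) = 1/3.

1/3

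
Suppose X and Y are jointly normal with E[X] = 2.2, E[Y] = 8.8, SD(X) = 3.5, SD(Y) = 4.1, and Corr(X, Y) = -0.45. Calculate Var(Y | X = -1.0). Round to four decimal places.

13.4060

The conditional variance in a bivariate normal is σ_Y²(1 − ρ²), independent of x.
Var(Y | X=-1.0) = (4.1)²·(1 − (-0.45)²) = 16.81·0.7975 = 13.4060.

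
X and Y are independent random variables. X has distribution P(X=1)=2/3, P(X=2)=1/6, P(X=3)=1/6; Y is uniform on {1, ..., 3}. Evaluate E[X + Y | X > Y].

P(X > Y) = 1/6.
Summing (X+Y)·P(x,y) over outcomes with X > Y gives 2/3.
E[X + Y | X > Y] = (2/3) / (1/6) = 4.

4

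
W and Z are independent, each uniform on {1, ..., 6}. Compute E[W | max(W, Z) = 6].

51/11

P(max(W, Z) = 6) = 11/36.
Summing W·P(x,y) over outcomes with max(W, Z) = 6 gives 17/12.
E[W | max(W, Z) = 6] = (17/12) / (11/36) = 51/11.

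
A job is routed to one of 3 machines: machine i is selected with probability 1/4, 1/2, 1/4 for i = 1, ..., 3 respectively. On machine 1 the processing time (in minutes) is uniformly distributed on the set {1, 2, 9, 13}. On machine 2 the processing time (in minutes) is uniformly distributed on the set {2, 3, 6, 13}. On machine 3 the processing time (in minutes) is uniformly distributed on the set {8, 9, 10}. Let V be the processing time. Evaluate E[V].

E[V | machine 1] = (1+2+9+13)/4 = 25/4.
E[V | machine 2] = (2+3+6+13)/4 = 6.
E[V | machine 3] = (8+9+10)/3 = 9.
By the law of total expectation,
E[V] = (1/4)·(25/4) + (1/2)·(6) + (1/4)·(9) = 109/16.

109/16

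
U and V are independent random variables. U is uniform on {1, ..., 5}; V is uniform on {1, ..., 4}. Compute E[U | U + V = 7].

P(U + V = 7) = 3/20.
Summing U·P(x,y) over outcomes with U + V = 7 gives 3/5.
E[U | U + V = 7] = (3/5) / (3/20) = 4.

4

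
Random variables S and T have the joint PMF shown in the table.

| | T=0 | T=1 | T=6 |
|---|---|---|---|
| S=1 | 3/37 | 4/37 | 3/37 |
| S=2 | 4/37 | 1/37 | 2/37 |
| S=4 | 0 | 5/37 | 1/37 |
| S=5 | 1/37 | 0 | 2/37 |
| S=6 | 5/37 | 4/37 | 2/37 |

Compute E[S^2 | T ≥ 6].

149/10

P(T ≥ 6) = 10/37.
Summing S^2·P(S=x,T=y) over the conditioning event gives 149/37.
E[S^2 | T ≥ 6] = (149/37) / (10/37) = 149/10.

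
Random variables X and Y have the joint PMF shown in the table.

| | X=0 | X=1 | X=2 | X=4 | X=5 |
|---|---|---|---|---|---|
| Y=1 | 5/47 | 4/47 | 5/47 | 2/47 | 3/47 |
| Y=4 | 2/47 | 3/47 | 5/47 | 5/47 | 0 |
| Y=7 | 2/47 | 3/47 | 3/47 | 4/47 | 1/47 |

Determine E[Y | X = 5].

P(X = 5) = 4/47.
Σ Y·P over the event = 1·(3/47) + 7·(1/47) = 10/47.
E[Y | X = 5] = (10/47) / (4/47) = 5/2.

5/2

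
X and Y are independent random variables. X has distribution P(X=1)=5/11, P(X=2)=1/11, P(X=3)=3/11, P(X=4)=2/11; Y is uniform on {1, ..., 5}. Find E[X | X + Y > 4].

92/35

P(X + Y > 4) = 7/11.
Summing X·P(x,y) over outcomes with X + Y > 4 gives 92/55.
E[X | X + Y > 4] = (92/55) / (7/11) = 92/35.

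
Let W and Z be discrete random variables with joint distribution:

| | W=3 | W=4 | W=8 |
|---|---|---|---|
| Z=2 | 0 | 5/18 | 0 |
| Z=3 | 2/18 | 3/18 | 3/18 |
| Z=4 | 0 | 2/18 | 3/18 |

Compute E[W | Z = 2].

P(Z = 2) = 5/18.
Σ W·P over the event = 4·(5/18) = 10/9.
E[W | Z = 2] = (10/9) / (5/18) = 4.

4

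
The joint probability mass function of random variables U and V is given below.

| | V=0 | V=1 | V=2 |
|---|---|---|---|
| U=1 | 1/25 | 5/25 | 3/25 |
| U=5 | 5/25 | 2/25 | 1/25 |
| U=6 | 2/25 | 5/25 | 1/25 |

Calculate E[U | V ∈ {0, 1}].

83/20

P(V ∈ {0, 1}) = 4/5.
Σ U·P over the event = 1·(1/25) + 1·(5/25) + 5·(5/25) + 5·(2/25) + 6·(2/25) + 6·(5/25) = 83/25.
E[U | V ∈ {0, 1}] = (83/25) / (4/5) = 83/20.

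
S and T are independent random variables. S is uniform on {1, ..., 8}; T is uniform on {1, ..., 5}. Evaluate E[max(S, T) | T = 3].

Outcomes with T = 3: (1,3), (2,3), (3,3), (4,3), (5,3), (6,3), (7,3), (8,3), each with probability 1/40.
E[max(S, T) | T = 3] = (3 + 3 + 3 + 4 + 5 + 6 + 7 + 8) / 8 = 39/8.

39/8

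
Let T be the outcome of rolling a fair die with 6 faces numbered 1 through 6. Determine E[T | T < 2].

Given T < 2, T is equally likely to be any of {1}.
E[T | T < 2] = (1) / 1 = 1.

1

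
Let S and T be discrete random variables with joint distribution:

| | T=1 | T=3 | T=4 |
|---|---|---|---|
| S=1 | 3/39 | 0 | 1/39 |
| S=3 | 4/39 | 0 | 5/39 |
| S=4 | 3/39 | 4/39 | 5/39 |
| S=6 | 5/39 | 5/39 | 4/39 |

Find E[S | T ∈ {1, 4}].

P(T ∈ {1, 4}) = 10/13.
Summing S·P(S=x,T=y) over the conditioning event gives 3.
E[S | T ∈ {1, 4}] = (3) / (10/13) = 39/10.

39/10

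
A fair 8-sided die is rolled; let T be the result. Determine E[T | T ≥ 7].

15/2

Given T ≥ 7, T is equally likely to be any of {7, 8}.
E[T | T ≥ 7] = (7 + 8) / 2 = 15/2.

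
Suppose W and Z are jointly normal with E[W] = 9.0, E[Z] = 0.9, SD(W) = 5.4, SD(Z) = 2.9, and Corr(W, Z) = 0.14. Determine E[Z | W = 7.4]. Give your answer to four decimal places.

The regression of Z on W has slope ρ·σ_Z/σ_W and passes through (μ_W, μ_Z).
E[Z | W=7.4] = 0.9 + (0.14)·(2.9/5.4)·(7.4 − (9.0)) = 0.9 + (0.075185)·(-1.6) = 0.7797.

0.7797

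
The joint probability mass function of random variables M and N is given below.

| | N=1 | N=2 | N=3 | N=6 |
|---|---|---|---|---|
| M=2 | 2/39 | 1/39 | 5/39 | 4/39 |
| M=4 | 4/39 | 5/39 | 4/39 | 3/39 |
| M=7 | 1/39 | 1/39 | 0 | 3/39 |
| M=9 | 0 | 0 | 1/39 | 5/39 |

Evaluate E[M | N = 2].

P(N = 2) = 7/39.
Σ M·P over the event = 2·(1/39) + 4·(5/39) + 7·(1/39) = 29/39.
E[M | N = 2] = (29/39) / (7/39) = 29/7.

29/7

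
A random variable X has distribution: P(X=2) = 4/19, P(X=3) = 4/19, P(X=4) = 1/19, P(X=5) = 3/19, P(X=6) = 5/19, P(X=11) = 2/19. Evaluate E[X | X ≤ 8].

P(X ≤ 8) = 17/19.
Σ over the event: 2·4/19 + 3·4/19 + 4·1/19 + 5·3/19 + 6·5/19 = 69/19.
E[X | X ≤ 8] = (69/19) / (17/19) = 69/17.

69/17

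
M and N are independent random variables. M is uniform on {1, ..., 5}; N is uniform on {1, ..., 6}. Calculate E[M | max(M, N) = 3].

12/5

Outcomes with max(M, N) = 3: (1,3), (2,3), (3,1), (3,2), (3,3), each with probability 1/30.
E[M | max(M, N) = 3] = (1 + 2 + 3 + 3 + 3) / 5 = 12/5.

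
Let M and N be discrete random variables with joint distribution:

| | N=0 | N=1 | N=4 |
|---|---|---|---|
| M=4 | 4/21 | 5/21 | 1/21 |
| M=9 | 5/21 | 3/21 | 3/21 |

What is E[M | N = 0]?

61/9

P(N = 0) = 3/7.
Σ M·P over the event = 4·(4/21) + 9·(5/21) = 61/21.
E[M | N = 0] = (61/21) / (3/7) = 61/9.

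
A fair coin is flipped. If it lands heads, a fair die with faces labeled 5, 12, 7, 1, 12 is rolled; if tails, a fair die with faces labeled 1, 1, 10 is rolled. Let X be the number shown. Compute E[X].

E[X | heads] = (5+12+7+1+12)/5 = 37/5.
E[X | tails] = (1+1+10)/3 = 4.
E[X] = (1/2)·(37/5) + (1/2)·(4) = 57/10.

57/10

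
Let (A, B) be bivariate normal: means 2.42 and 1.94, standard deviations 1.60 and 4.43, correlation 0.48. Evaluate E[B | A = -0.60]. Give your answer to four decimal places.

E[B | A=x] = μ_B + ρ(σ_B/σ_A)(x − μ_A) for jointly normal variables.
E[B | A=-0.60] = 1.94 + (0.48)·(4.43/1.60)·(-0.60 − (2.42)) = 1.94 + (1.329)·(-3.02) = -2.0736.

-2.0736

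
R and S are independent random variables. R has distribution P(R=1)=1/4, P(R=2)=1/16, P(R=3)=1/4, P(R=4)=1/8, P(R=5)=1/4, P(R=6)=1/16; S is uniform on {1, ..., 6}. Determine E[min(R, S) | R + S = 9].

39/11

P(R + S = 9) = 11/96.
Summing min(R,S)·P(x,y) over outcomes with R + S = 9 gives 13/32.
E[min(R, S) | R + S = 9] = (13/32) / (11/96) = 39/11.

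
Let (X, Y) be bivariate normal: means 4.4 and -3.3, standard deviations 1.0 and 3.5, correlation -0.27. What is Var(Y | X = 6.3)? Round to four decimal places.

11.3570

For a bivariate normal, Var(Y | X=x) = σ_Y²(1 − ρ²).
Var(Y | X=6.3) = (3.5)²·(1 − (-0.27)²) = 12.25·0.9271 = 11.3570.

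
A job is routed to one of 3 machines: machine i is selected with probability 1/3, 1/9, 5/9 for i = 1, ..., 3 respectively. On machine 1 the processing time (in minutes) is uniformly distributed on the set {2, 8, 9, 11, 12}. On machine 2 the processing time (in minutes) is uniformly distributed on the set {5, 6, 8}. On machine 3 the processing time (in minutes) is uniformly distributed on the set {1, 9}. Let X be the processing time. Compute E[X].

E[X | machine 1] = (2+8+9+11+12)/5 = 42/5.
E[X | machine 2] = (5+6+8)/3 = 19/3.
E[X | machine 3] = (1+9)/2 = 5.
By the law of total expectation,
E[X] = (1/3)·(42/5) + (1/9)·(19/3) + (5/9)·(5) = 848/135.

848/135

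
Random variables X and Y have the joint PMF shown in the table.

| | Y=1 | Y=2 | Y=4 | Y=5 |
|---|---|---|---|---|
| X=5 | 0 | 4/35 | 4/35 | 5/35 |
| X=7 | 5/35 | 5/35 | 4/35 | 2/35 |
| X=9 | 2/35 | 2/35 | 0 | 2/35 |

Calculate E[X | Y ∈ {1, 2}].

P(Y ∈ {1, 2}) = 18/35.
Σ X·P over the event = 5·(4/35) + 7·(5/35) + 7·(5/35) + 9·(2/35) + 9·(2/35) = 18/5.
E[X | Y ∈ {1, 2}] = (18/5) / (18/35) = 7.

7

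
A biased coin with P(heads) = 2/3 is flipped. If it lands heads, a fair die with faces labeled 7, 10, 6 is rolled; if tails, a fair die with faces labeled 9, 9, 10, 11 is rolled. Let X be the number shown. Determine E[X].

E[X | heads] = (7+10+6)/3 = 23/3.
E[X | tails] = (9+9+10+11)/4 = 39/4.
By the law of total expectation,
E[X] = (2/3)·(23/3) + (1/3)·(39/4) = 301/36.

301/36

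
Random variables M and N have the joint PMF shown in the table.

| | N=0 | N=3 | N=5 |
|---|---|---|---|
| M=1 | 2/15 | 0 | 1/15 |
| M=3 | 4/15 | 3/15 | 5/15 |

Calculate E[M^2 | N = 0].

P(N = 0) = 2/5.
Σ M^2·P over the event = 1·(2/15) + 9·(4/15) = 38/15.
E[M^2 | N = 0] = (38/15) / (2/5) = 19/3.

19/3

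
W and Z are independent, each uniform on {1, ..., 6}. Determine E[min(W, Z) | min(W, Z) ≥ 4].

41/9

P(min(W, Z) ≥ 4) = 1/4.
Summing min(W,Z)·P(x,y) over outcomes with min(W, Z) ≥ 4 gives 41/36.
E[min(W, Z) | min(W, Z) ≥ 4] = (41/36) / (1/4) = 41/9.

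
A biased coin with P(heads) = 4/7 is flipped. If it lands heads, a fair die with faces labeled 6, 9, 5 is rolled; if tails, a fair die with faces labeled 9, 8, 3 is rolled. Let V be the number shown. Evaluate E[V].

E[V | heads] = (6+9+5)/3 = 20/3.
E[V | tails] = (9+8+3)/3 = 20/3.
E[V] = (4/7)·(20/3) + (3/7)·(20/3) = 20/3.

20/3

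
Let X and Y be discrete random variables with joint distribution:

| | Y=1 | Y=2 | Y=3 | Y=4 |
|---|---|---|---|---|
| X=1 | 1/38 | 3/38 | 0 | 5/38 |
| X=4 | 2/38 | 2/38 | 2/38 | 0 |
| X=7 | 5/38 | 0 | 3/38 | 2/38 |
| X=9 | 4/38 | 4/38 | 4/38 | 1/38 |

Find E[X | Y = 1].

20/3

P(Y = 1) = 6/19.
Σ X·P over the event = 1·(1/38) + 4·(2/38) + 7·(5/38) + 9·(4/38) = 40/19.
E[X | Y = 1] = (40/19) / (6/19) = 20/3.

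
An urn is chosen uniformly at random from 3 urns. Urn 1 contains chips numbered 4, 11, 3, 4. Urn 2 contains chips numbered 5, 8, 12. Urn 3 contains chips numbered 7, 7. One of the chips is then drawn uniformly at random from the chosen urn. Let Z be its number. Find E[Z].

125/18

E[Z | urn 1] = (4+11+3+4)/4 = 11/2.
E[Z | urn 2] = (5+8+12)/3 = 25/3.
E[Z | urn 3] = (7+7)/2 = 7.
By the law of total expectation,
E[Z] = (1/3)·(11/2) + (1/3)·(25/3) + (1/3)·(7) = 125/18.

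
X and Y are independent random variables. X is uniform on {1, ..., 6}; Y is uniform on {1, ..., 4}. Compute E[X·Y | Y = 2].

7

P(Y = 2) = 1/4.
Summing XY·P(x,y) over outcomes with Y = 2 gives 7/4.
E[X·Y | Y = 2] = (7/4) / (1/4) = 7.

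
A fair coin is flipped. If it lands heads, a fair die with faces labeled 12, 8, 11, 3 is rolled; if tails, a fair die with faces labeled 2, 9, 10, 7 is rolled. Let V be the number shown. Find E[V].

E[V | heads] = (12+8+11+3)/4 = 17/2.
E[V | tails] = (2+9+10+7)/4 = 7.
E[V] = (1/2)·(17/2) + (1/2)·(7) = 31/4.

31/4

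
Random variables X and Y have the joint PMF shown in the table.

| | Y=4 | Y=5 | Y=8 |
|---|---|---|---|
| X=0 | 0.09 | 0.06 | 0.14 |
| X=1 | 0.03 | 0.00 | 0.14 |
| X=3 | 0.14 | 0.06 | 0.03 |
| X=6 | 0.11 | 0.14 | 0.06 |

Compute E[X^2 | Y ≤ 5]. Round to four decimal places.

17.1905

P(Y ≤ 5) = 0.63.
Σ X^2·P over the event = 0·(0.09) + 0·(0.06) + 1·(0.03) + 9·(0.14) + 9·(0.06) + 36·(0.11) + 36·(0.14) = 10.83.
E[X^2 | Y ≤ 5] = (10.83) / (0.63) = 17.1905.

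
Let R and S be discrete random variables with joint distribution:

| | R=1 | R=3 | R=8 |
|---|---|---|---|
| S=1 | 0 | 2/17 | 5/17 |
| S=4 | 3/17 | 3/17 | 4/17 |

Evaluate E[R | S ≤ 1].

P(S ≤ 1) = 7/17.
Σ R·P over the event = 3·(2/17) + 8·(5/17) = 46/17.
E[R | S ≤ 1] = (46/17) / (7/17) = 46/7.

46/7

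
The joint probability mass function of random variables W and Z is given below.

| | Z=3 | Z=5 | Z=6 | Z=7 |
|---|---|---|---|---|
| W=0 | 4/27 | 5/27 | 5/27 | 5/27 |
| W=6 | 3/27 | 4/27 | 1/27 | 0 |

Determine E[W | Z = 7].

0

P(Z = 7) = 5/27.
Σ W·P over the event = 0·(5/27) = 0.
E[W | Z = 7] = (0) / (5/27) = 0.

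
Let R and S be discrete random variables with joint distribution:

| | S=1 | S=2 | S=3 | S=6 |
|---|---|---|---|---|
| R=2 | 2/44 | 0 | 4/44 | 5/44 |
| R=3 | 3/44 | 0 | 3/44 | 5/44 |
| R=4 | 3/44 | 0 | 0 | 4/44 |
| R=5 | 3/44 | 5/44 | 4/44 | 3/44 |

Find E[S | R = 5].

43/15

P(R = 5) = 15/44.
Σ S·P over the event = 1·(3/44) + 2·(5/44) + 3·(4/44) + 6·(3/44) = 43/44.
E[S | R = 5] = (43/44) / (15/44) = 43/15.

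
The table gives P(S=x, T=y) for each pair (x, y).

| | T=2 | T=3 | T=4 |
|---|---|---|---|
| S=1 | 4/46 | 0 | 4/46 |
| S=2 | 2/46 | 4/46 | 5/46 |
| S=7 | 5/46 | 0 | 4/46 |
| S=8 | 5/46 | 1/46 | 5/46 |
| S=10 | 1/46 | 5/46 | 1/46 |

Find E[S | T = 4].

92/19

P(T = 4) = 19/46.
Σ S·P over the event = 1·(4/46) + 2·(5/46) + 7·(4/46) + 8·(5/46) + 10·(1/46) = 2.
E[S | T = 4] = (2) / (19/46) = 92/19.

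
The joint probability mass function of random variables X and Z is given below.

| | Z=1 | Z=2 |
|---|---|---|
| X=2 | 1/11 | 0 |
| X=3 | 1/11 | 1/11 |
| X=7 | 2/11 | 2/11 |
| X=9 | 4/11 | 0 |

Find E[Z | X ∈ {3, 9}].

P(X ∈ {3, 9}) = 6/11.
Σ Z·P over the event = 1·(1/11) + 2·(1/11) + 1·(4/11) = 7/11.
E[Z | X ∈ {3, 9}] = (7/11) / (6/11) = 7/6.

7/6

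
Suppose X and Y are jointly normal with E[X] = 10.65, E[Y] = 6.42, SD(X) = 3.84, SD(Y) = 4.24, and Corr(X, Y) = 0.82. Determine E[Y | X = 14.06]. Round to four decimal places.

9.5075

The regression of Y on X has slope ρ·σ_Y/σ_X and passes through (μ_X, μ_Y).
E[Y | X=14.06] = 6.42 + (0.82)·(4.24/3.84)·(14.06 − (10.65)) = 6.42 + (0.90542)·(3.41) = 9.5075.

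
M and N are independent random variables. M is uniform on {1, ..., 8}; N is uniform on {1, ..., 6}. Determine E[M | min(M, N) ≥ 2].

5

P(min(M, N) ≥ 2) = 35/48.
Summing M·P(x,y) over outcomes with min(M, N) ≥ 2 gives 175/48.
E[M | min(M, N) ≥ 2] = (175/48) / (35/48) = 5.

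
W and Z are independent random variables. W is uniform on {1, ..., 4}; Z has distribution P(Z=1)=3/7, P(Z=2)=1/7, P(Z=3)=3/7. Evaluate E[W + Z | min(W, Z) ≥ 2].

23/4

P(min(W, Z) ≥ 2) = 3/7.
Summing (W+Z)·P(x,y) over outcomes with min(W, Z) ≥ 2 gives 69/28.
E[W + Z | min(W, Z) ≥ 2] = (69/28) / (3/7) = 23/4.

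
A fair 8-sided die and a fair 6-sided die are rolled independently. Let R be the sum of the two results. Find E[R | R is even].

8

P(R is even) = 1/2.
Σ over the event: 2·1/48 + 4·1/16 + 6·5/48 + 8·1/8 + 10·5/48 + 12·1/16 + 14·1/48 = 4.
E[R | R is even] = (4) / (1/2) = 8.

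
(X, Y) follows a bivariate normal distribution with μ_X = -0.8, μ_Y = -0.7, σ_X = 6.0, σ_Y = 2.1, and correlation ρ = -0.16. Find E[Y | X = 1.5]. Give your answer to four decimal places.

-0.8288

For a bivariate normal, E[Y | X=x] = μ_Y + ρ·(σ_Y/σ_X)·(x − μ_X).
E[Y | X=1.5] = -0.7 + (-0.16)·(2.1/6.0)·(1.5 − (-0.8)) = -0.7 + (-0.056)·(2.3) = -0.8288.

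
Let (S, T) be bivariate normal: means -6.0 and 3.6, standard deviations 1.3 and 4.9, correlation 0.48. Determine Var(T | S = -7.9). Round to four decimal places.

18.4781

Var(T | S=x) = (1 − ρ²)·σ_T².
Var(T | S=-7.9) = (4.9)²·(1 − (0.48)²) = 24.01·0.7696 = 18.4781.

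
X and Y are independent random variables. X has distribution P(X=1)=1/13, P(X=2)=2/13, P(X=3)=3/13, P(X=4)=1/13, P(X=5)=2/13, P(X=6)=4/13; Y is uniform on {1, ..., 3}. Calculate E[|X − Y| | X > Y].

83/29

P(X > Y) = 29/39.
Summing |X−Y|·P(x,y) over outcomes with X > Y gives 83/39.
E[|X − Y| | X > Y] = (83/39) / (29/39) = 83/29.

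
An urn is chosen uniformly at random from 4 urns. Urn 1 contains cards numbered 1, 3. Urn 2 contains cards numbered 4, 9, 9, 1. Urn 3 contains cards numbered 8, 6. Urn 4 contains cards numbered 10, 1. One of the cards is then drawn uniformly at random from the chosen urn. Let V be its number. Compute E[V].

E[V | urn 1] = (1+3)/2 = 2.
E[V | urn 2] = (4+9+9+1)/4 = 23/4.
E[V | urn 3] = (8+6)/2 = 7.
E[V | urn 4] = (10+1)/2 = 11/2.
E[V] = (1/4)·(2) + (1/4)·(23/4) + (1/4)·(7) + (1/4)·(11/2) = 81/16.

81/16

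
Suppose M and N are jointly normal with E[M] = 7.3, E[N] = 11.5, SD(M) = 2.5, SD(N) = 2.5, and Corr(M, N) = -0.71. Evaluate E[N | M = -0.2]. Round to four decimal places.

16.8250

The regression of N on M has slope ρ·σ_N/σ_M and passes through (μ_M, μ_N).
E[N | M=-0.2] = 11.5 + (-0.71)·(2.5/2.5)·(-0.2 − (7.3)) = 11.5 + (-0.71)·(-7.5) = 16.8250.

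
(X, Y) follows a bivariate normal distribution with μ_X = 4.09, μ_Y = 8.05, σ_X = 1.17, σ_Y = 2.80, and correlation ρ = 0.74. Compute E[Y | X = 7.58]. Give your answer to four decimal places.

14.2306

For a bivariate normal, E[Y | X=x] = μ_Y + ρ·(σ_Y/σ_X)·(x − μ_X).
E[Y | X=7.58] = 8.05 + (0.74)·(2.80/1.17)·(7.58 − (4.09)) = 8.05 + (1.77094)·(3.49) = 14.2306.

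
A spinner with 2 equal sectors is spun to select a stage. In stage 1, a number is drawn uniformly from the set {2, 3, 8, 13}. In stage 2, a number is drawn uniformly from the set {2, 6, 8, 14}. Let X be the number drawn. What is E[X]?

E[X | stage 1] = (2+3+8+13)/4 = 13/2.
E[X | stage 2] = (2+6+8+14)/4 = 15/2.
E[X] = (1/2)·(13/2) + (1/2)·(15/2) = 7.

7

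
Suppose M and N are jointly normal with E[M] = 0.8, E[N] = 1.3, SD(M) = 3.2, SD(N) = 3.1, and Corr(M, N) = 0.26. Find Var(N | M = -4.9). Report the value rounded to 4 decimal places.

8.9604

For a bivariate normal, Var(N | M=x) = σ_N²(1 − ρ²).
Var(N | M=-4.9) = (3.1)²·(1 − (0.26)²) = 9.61·0.9324 = 8.9604.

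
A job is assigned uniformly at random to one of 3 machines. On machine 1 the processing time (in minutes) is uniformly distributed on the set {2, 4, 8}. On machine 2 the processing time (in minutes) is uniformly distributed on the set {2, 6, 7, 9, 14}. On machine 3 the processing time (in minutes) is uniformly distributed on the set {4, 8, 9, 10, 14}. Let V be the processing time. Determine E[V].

E[V | machine 1] = (2+4+8)/3 = 14/3.
E[V | machine 2] = (2+6+7+9+14)/5 = 38/5.
E[V | machine 3] = (4+8+9+10+14)/5 = 9.
E[V] = (1/3)·(14/3) + (1/3)·(38/5) + (1/3)·(9) = 319/45.

319/45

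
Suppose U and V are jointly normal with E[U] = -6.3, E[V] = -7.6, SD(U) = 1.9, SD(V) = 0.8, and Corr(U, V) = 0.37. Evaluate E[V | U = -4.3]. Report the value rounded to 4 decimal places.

-7.2884

The regression of V on U has slope ρ·σ_V/σ_U and passes through (μ_U, μ_V).
E[V | U=-4.3] = -7.6 + (0.37)·(0.8/1.9)·(-4.3 − (-6.3)) = -7.6 + (0.15579)·(2) = -7.2884.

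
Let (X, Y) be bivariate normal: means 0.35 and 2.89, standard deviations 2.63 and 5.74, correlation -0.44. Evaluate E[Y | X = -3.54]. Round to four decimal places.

The regression of Y on X has slope ρ·σ_Y/σ_X and passes through (μ_X, μ_Y).
E[Y | X=-3.54] = 2.89 + (-0.44)·(5.74/2.63)·(-3.54 − (0.35)) = 2.89 + (-0.9603)·(-3.89) = 6.6256.

6.6256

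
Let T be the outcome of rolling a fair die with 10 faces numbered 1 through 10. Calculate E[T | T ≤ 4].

Given T ≤ 4, T is equally likely to be any of {1, 2, 3, 4}.
E[T | T ≤ 4] = (1 + 2 + 3 + 4) / 4 = 5/2.

5/2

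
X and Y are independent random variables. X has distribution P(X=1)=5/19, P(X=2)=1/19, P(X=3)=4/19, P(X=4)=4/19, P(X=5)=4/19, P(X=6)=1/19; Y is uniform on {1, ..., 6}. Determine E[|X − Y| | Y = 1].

P(Y = 1) = 1/6.
Summing |X−Y|·P(x,y) over outcomes with Y = 1 gives 7/19.
E[|X − Y| | Y = 1] = (7/19) / (1/6) = 42/19.

42/19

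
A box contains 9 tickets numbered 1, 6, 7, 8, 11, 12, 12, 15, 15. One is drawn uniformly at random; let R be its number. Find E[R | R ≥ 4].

43/4

P(R ≥ 4) = 8/9.
Σ over the event: 6·1/9 + 7·1/9 + 8·1/9 + 11·1/9 + 12·2/9 + 15·2/9 = 86/9.
E[R | R ≥ 4] = (86/9) / (8/9) = 43/4.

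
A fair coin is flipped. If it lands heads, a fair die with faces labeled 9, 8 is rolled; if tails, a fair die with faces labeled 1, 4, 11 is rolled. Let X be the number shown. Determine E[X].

E[X | heads] = (9+8)/2 = 17/2.
E[X | tails] = (1+4+11)/3 = 16/3.
E[X] = (1/2)·(17/2) + (1/2)·(16/3) = 83/12.

83/12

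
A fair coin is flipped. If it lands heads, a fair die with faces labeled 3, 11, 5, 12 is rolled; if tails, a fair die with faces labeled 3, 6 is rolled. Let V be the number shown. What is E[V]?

E[V | heads] = (3+11+5+12)/4 = 31/4.
E[V | tails] = (3+6)/2 = 9/2.
By the law of total expectation,
E[V] = (1/2)·(31/4) + (1/2)·(9/2) = 49/8.

49/8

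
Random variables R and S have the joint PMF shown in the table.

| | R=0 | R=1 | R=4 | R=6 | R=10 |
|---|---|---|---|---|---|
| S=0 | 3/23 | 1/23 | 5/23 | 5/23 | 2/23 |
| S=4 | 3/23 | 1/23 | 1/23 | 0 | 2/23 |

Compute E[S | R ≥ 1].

P(R ≥ 1) = 17/23.
Σ S·P over the event = 0·(1/23) + 4·(1/23) + 0·(5/23) + 4·(1/23) + 0·(5/23) + 0·(2/23) + 4·(2/23) = 16/23.
E[S | R ≥ 1] = (16/23) / (17/23) = 16/17.

16/17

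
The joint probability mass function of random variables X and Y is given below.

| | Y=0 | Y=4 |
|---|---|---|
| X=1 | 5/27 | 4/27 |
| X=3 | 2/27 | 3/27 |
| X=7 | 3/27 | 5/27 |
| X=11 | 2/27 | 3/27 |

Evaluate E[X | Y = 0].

P(Y = 0) = 4/9.
Σ X·P over the event = 1·(5/27) + 3·(2/27) + 7·(3/27) + 11·(2/27) = 2.
E[X | Y = 0] = (2) / (4/9) = 9/2.

9/2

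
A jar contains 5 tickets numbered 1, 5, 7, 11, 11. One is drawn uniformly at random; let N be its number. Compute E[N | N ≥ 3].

P(N ≥ 3) = 4/5.
Σ over the event: 5·1/5 + 7·1/5 + 11·2/5 = 34/5.
E[N | N ≥ 3] = (34/5) / (4/5) = 17/2.

17/2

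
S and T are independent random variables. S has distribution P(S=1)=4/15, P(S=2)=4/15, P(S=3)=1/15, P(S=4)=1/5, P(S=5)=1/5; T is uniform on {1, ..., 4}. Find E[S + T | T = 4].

P(T = 4) = 1/4.
Summing (S+T)·P(x,y) over outcomes with T = 4 gives 17/10.
E[S + T | T = 4] = (17/10) / (1/4) = 34/5.

34/5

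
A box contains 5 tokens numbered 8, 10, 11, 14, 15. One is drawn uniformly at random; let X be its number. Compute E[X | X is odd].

P(X is odd) = 2/5.
Σ over the event: 11·1/5 + 15·1/5 = 26/5.
E[X | X is odd] = (26/5) / (2/5) = 13.

13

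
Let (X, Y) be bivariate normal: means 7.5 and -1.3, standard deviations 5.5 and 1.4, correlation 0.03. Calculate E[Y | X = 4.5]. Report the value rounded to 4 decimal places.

-1.3229

For a bivariate normal, E[Y | X=x] = μ_Y + ρ·(σ_Y/σ_X)·(x − μ_X).
E[Y | X=4.5] = -1.3 + (0.03)·(1.4/5.5)·(4.5 − (7.5)) = -1.3 + (0.0076364)·(-3) = -1.3229.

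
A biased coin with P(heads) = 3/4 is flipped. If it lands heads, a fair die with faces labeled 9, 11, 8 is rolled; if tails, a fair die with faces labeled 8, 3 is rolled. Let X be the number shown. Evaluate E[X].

E[X | heads] = (9+11+8)/3 = 28/3.
E[X | tails] = (8+3)/2 = 11/2.
By the law of total expectation,
E[X] = (3/4)·(28/3) + (1/4)·(11/2) = 67/8.

67/8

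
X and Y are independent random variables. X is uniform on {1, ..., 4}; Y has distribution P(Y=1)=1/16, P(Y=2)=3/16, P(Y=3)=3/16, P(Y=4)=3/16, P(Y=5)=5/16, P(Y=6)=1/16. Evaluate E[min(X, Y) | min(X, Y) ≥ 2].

P(min(X, Y) ≥ 2) = 45/64.
Summing min(X,Y)·P(x,y) over outcomes with min(X, Y) ≥ 2 gives 123/64.
E[min(X, Y) | min(X, Y) ≥ 2] = (123/64) / (45/64) = 41/15.

41/15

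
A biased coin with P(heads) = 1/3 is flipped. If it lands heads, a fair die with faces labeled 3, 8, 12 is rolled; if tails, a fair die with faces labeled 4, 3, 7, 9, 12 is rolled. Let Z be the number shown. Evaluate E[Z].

E[Z | heads] = (3+8+12)/3 = 23/3.
E[Z | tails] = (4+3+7+9+12)/5 = 7.
By the law of total expectation,
E[Z] = (1/3)·(23/3) + (2/3)·(7) = 65/9.

65/9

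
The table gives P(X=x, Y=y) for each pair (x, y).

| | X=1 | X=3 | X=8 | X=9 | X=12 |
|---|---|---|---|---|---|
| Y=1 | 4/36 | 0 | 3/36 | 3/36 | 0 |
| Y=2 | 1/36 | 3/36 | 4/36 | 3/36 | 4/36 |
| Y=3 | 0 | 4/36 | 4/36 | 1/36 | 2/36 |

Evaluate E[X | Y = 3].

7

P(Y = 3) = 11/36.
Σ X·P over the event = 3·(4/36) + 8·(4/36) + 9·(1/36) + 12·(2/36) = 77/36.
E[X | Y = 3] = (77/36) / (11/36) = 7.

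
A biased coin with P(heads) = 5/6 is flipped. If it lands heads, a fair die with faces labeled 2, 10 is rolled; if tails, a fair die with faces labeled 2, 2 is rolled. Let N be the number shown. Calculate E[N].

16/3

E[N | heads] = (2+10)/2 = 6.
E[N | tails] = (2+2)/2 = 2.
By the law of total expectation,
E[N] = (5/6)·(6) + (1/6)·(2) = 16/3.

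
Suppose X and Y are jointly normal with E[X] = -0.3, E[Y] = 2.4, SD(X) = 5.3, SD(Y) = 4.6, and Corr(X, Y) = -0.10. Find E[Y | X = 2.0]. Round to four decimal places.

2.2004

E[Y | X=x] = μ_Y + ρ(σ_Y/σ_X)(x − μ_X) for jointly normal variables.
E[Y | X=2.0] = 2.4 + (-0.10)·(4.6/5.3)·(2.0 − (-0.3)) = 2.4 + (-0.086792)·(2.3) = 2.2004.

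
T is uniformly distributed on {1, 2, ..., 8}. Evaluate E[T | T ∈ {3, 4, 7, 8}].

P(T ∈ {3, 4, 7, 8}) = 1/2.
Σ over the event: 3·1/8 + 4·1/8 + 7·1/8 + 8·1/8 = 11/4.
E[T | T ∈ {3, 4, 7, 8}] = (11/4) / (1/2) = 11/2.

11/2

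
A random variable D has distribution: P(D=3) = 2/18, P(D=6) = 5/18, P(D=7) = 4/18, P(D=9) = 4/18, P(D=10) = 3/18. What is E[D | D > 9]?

10

P(D > 9) = 1/6.
Σ over the event: 10·1/6 = 5/3.
E[D | D > 9] = (5/3) / (1/6) = 10.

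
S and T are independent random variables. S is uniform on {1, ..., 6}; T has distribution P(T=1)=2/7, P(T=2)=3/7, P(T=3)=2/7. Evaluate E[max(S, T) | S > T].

P(S > T) = 2/3.
Summing max(S,T)·P(x,y) over outcomes with S > T gives 62/21.
E[max(S, T) | S > T] = (62/21) / (2/3) = 31/7.

31/7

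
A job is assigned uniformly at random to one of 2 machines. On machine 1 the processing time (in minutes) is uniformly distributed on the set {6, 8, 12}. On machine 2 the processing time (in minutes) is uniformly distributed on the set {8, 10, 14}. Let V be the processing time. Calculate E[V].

29/3

E[V | machine 1] = (6+8+12)/3 = 26/3.
E[V | machine 2] = (8+10+14)/3 = 32/3.
E[V] = (1/2)·(26/3) + (1/2)·(32/3) = 29/3.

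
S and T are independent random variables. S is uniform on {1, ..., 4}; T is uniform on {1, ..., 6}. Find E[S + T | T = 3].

Outcomes with T = 3: (1,3), (2,3), (3,3), (4,3), each with probability 1/24.
E[S + T | T = 3] = (4 + 5 + 6 + 7) / 4 = 11/2.

11/2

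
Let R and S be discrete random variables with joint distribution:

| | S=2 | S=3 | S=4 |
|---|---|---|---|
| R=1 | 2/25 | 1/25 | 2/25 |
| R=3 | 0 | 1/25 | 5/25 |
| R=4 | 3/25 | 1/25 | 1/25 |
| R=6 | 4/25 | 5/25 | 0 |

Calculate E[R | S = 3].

19/4

P(S = 3) = 8/25.
Σ R·P over the event = 1·(1/25) + 3·(1/25) + 4·(1/25) + 6·(5/25) = 38/25.
E[R | S = 3] = (38/25) / (8/25) = 19/4.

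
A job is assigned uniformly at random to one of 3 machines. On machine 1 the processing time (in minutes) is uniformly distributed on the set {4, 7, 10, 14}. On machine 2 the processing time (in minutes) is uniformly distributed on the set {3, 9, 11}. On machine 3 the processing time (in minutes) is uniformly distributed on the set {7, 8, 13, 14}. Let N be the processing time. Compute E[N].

E[N | machine 1] = (4+7+10+14)/4 = 35/4.
E[N | machine 2] = (3+9+11)/3 = 23/3.
E[N | machine 3] = (7+8+13+14)/4 = 21/2.
E[N] = (1/3)·(35/4) + (1/3)·(23/3) + (1/3)·(21/2) = 323/36.

323/36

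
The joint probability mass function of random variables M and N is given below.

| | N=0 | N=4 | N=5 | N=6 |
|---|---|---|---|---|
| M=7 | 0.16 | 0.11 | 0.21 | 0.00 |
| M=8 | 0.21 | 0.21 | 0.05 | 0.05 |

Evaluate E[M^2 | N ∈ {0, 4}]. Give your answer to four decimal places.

P(N ∈ {0, 4}) = 0.69.
Σ M^2·P over the event = 49·(0.16) + 49·(0.11) + 64·(0.21) + 64·(0.21) = 40.11.
E[M^2 | N ∈ {0, 4}] = (40.11) / (0.69) = 58.1304.

58.1304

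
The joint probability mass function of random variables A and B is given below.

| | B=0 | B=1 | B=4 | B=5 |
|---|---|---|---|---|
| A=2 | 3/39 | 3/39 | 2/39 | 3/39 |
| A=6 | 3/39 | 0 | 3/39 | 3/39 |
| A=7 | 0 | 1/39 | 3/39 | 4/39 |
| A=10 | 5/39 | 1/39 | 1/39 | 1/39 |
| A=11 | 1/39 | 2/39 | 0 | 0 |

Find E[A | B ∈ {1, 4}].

49/8

P(B ∈ {1, 4}) = 16/39.
Summing A·P(A=x,B=y) over the conditioning event gives 98/39.
E[A | B ∈ {1, 4}] = (98/39) / (16/39) = 49/8.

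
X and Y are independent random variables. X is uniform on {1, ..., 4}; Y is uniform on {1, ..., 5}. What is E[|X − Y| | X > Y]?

Outcomes with X > Y: (2,1), (3,1), (3,2), (4,1), (4,2), (4,3), each with probability 1/20.
E[|X − Y| | X > Y] = (1 + 2 + 1 + 3 + 2 + 1) / 6 = 5/3.

5/3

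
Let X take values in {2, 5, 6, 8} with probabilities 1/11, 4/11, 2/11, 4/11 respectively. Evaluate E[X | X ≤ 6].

34/7

P(X ≤ 6) = 7/11.
Σ over the event: 2·1/11 + 5·4/11 + 6·2/11 = 34/11.
E[X | X ≤ 6] = (34/11) / (7/11) = 34/7.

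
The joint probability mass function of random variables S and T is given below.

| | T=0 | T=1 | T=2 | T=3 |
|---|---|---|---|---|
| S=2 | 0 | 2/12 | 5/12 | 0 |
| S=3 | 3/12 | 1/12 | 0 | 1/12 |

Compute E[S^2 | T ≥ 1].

46/9

P(T ≥ 1) = 3/4.
Σ S^2·P over the event = 4·(2/12) + 4·(5/12) + 9·(1/12) + 9·(1/12) = 23/6.
E[S^2 | T ≥ 1] = (23/6) / (3/4) = 46/9.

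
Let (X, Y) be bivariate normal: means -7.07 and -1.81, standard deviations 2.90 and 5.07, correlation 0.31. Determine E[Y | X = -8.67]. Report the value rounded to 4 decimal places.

-2.6771

E[Y | X=x] = μ_Y + ρ(σ_Y/σ_X)(x − μ_X) for jointly normal variables.
E[Y | X=-8.67] = -1.81 + (0.31)·(5.07/2.90)·(-8.67 − (-7.07)) = -1.81 + (0.541966)·(-1.6) = -2.6771.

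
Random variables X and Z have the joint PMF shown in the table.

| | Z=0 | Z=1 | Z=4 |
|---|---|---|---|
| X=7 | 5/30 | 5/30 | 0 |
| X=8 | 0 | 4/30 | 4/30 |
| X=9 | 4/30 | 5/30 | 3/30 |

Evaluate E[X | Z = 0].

71/9

P(Z = 0) = 3/10.
Σ X·P over the event = 7·(5/30) + 9·(4/30) = 71/30.
E[X | Z = 0] = (71/30) / (3/10) = 71/9.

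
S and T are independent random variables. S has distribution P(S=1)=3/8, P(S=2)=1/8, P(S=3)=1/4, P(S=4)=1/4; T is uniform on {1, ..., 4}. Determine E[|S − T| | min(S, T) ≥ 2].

P(min(S, T) ≥ 2) = 15/32.
Summing |S−T|·P(x,y) over outcomes with min(S, T) ≥ 2 gives 13/32.
E[|S − T| | min(S, T) ≥ 2] = (13/32) / (15/32) = 13/15.

13/15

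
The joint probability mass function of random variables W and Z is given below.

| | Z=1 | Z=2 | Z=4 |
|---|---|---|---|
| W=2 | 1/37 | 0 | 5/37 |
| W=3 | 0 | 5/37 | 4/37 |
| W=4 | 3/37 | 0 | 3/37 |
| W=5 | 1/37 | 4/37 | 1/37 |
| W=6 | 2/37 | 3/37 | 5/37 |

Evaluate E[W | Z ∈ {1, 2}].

84/19

P(Z ∈ {1, 2}) = 19/37.
Summing W·P(W=x,Z=y) over the conditioning event gives 84/37.
E[W | Z ∈ {1, 2}] = (84/37) / (19/37) = 84/19.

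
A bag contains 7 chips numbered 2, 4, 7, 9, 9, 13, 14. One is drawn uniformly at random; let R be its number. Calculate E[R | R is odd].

19/2

P(R is odd) = 4/7.
Σ over the event: 7·1/7 + 9·2/7 + 13·1/7 = 38/7.
E[R | R is odd] = (38/7) / (4/7) = 19/2.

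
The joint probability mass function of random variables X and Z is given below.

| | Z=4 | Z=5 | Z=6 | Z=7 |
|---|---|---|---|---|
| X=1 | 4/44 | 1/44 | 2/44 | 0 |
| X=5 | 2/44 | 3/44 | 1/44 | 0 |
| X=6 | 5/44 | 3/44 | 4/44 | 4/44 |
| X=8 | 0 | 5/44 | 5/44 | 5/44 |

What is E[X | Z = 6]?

P(Z = 6) = 3/11.
Σ X·P over the event = 1·(2/44) + 5·(1/44) + 6·(4/44) + 8·(5/44) = 71/44.
E[X | Z = 6] = (71/44) / (3/11) = 71/12.

71/12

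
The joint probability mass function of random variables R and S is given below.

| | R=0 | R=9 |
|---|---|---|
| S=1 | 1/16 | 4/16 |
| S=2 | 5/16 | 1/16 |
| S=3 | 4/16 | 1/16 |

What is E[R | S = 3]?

9/5

P(S = 3) = 5/16.
Σ R·P over the event = 0·(4/16) + 9·(1/16) = 9/16.
E[R | S = 3] = (9/16) / (5/16) = 9/5.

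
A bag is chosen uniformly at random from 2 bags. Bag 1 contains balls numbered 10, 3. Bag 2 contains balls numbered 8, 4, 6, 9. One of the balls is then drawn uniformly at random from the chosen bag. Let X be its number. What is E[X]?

53/8

E[X | bag 1] = (10+3)/2 = 13/2.
E[X | bag 2] = (8+4+6+9)/4 = 27/4.
By the law of total expectation,
E[X] = (1/2)·(13/2) + (1/2)·(27/4) = 53/8.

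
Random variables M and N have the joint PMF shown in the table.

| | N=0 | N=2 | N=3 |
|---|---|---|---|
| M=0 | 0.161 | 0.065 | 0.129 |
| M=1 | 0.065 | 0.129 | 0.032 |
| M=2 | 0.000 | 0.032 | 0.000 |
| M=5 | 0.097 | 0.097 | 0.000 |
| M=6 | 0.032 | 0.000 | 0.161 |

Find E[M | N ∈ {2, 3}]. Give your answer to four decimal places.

2.5984

P(N ∈ {2, 3}) = 0.645.
Σ M·P over the event = 0·(0.065) + 0·(0.129) + 1·(0.129) + 1·(0.032) + 2·(0.032) + 5·(0.097) + 6·(0.161) = 1.676.
E[M | N ∈ {2, 3}] = (1.676) / (0.645) = 2.5984.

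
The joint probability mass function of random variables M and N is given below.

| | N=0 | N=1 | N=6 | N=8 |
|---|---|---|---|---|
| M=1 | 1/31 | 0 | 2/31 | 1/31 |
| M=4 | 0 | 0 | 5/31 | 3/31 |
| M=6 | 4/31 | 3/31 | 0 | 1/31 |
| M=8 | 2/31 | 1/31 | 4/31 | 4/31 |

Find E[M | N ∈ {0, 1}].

67/11

P(N ∈ {0, 1}) = 11/31.
Σ M·P over the event = 1·(1/31) + 6·(4/31) + 6·(3/31) + 8·(2/31) + 8·(1/31) = 67/31.
E[M | N ∈ {0, 1}] = (67/31) / (11/31) = 67/11.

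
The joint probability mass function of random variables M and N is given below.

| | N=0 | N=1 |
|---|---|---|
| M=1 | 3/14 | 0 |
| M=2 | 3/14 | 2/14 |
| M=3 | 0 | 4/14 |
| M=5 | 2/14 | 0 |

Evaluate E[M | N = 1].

8/3

P(N = 1) = 3/7.
Σ M·P over the event = 2·(2/14) + 3·(4/14) = 8/7.
E[M | N = 1] = (8/7) / (3/7) = 8/3.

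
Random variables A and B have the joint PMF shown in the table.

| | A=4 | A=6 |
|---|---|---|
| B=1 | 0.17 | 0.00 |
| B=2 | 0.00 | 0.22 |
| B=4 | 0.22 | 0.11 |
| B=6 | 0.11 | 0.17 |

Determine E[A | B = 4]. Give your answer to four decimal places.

4.6667

P(B = 4) = 0.33.
Σ A·P over the event = 4·(0.22) + 6·(0.11) = 1.54.
E[A | B = 4] = (1.54) / (0.33) = 4.6667.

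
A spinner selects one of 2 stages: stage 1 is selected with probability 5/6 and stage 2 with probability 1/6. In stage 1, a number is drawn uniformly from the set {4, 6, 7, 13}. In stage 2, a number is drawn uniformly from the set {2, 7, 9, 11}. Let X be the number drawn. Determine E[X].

E[X | stage 1] = (4+6+7+13)/4 = 15/2.
E[X | stage 2] = (2+7+9+11)/4 = 29/4.
By the law of total expectation,
E[X] = (5/6)·(15/2) + (1/6)·(29/4) = 179/24.

179/24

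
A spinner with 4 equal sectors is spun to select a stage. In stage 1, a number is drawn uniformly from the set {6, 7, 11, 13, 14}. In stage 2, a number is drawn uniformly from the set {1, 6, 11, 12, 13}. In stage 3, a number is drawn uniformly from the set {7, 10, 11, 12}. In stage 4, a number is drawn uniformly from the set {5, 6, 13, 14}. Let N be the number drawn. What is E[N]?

383/40

E[N | stage 1] = (6+7+11+13+14)/5 = 51/5.
E[N | stage 2] = (1+6+11+12+13)/5 = 43/5.
E[N | stage 3] = (7+10+11+12)/4 = 10.
E[N | stage 4] = (5+6+13+14)/4 = 19/2.
By the law of total expectation,
E[N] = (1/4)·(51/5) + (1/4)·(43/5) + (1/4)·(10) + (1/4)·(19/2) = 383/40.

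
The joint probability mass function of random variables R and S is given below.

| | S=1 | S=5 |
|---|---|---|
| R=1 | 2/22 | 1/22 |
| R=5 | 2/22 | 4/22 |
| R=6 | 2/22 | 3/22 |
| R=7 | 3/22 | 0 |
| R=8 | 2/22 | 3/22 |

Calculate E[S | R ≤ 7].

49/17

P(R ≤ 7) = 17/22.
Σ S·P over the event = 1·(2/22) + 5·(1/22) + 1·(2/22) + 5·(4/22) + 1·(2/22) + 5·(3/22) + 1·(3/22) = 49/22.
E[S | R ≤ 7] = (49/22) / (17/22) = 49/17.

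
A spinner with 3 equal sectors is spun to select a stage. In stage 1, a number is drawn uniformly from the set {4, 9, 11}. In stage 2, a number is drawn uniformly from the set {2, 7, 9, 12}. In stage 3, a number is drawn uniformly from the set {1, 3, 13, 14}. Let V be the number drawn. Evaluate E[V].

E[V | stage 1] = (4+9+11)/3 = 8.
E[V | stage 2] = (2+7+9+12)/4 = 15/2.
E[V | stage 3] = (1+3+13+14)/4 = 31/4.
By the law of total expectation,
E[V] = (1/3)·(8) + (1/3)·(15/2) + (1/3)·(31/4) = 31/4.

31/4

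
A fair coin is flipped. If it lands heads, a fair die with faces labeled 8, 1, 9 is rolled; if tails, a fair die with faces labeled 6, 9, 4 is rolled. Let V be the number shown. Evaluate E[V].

E[V | heads] = (8+1+9)/3 = 6.
E[V | tails] = (6+9+4)/3 = 19/3.
E[V] = (1/2)·(6) + (1/2)·(19/3) = 37/6.

37/6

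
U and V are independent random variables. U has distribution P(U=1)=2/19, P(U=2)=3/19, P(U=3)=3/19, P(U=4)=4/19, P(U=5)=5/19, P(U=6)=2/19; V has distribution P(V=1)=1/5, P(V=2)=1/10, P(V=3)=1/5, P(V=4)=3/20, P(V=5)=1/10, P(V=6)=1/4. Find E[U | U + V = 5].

14/5

P(U + V = 5) = 2/19.
Summing U·P(x,y) over outcomes with U + V = 5 gives 28/95.
E[U | U + V = 5] = (28/95) / (2/19) = 14/5.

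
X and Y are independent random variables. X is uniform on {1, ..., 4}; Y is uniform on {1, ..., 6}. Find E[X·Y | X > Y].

Outcomes with X > Y: (2,1), (3,1), (3,2), (4,1), (4,2), (4,3), each with probability 1/24.
E[X·Y | X > Y] = (2 + 3 + 6 + 4 + 8 + 12) / 6 = 35/6.

35/6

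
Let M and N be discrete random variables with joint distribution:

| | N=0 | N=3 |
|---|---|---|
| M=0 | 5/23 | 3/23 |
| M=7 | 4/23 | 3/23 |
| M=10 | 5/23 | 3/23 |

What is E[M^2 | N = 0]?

P(N = 0) = 14/23.
Summing M^2·P(M=x,N=y) over the conditioning event gives 696/23.
E[M^2 | N = 0] = (696/23) / (14/23) = 348/7.

348/7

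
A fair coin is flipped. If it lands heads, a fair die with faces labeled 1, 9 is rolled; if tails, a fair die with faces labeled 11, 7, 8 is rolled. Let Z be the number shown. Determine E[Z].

41/6

E[Z | heads] = (1+9)/2 = 5.
E[Z | tails] = (11+7+8)/3 = 26/3.
E[Z] = (1/2)·(5) + (1/2)·(26/3) = 41/6.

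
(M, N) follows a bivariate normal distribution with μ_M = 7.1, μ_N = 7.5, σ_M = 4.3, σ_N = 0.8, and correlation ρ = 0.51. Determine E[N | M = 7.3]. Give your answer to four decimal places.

The regression of N on M has slope ρ·σ_N/σ_M and passes through (μ_M, μ_N).
E[N | M=7.3] = 7.5 + (0.51)·(0.8/4.3)·(7.3 − (7.1)) = 7.5 + (0.094884)·(0.2) = 7.5190.

7.5190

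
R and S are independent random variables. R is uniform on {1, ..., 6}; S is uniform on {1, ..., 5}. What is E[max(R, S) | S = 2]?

11/3

Outcomes with S = 2: (1,2), (2,2), (3,2), (4,2), (5,2), (6,2), each with probability 1/30.
E[max(R, S) | S = 2] = (2 + 2 + 3 + 4 + 5 + 6) / 6 = 11/3.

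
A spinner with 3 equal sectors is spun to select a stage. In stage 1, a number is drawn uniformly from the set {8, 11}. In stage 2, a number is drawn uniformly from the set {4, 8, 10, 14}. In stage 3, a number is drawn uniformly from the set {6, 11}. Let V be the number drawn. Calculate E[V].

9

E[V | stage 1] = (8+11)/2 = 19/2.
E[V | stage 2] = (4+8+10+14)/4 = 9.
E[V | stage 3] = (6+11)/2 = 17/2.
E[V] = (1/3)·(19/2) + (1/3)·(9) + (1/3)·(17/2) = 9.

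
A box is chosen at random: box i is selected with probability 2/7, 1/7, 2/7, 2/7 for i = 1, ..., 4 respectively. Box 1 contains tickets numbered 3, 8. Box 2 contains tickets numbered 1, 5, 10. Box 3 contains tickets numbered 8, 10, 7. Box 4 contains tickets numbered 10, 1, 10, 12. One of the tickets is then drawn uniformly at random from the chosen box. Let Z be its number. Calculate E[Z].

E[Z | box 1] = (3+8)/2 = 11/2.
E[Z | box 2] = (1+5+10)/3 = 16/3.
E[Z | box 3] = (8+10+7)/3 = 25/3.
E[Z | box 4] = (10+1+10+12)/4 = 33/4.
E[Z] = (2/7)·(11/2) + (1/7)·(16/3) + (2/7)·(25/3) + (2/7)·(33/4) = 99/14.

99/14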